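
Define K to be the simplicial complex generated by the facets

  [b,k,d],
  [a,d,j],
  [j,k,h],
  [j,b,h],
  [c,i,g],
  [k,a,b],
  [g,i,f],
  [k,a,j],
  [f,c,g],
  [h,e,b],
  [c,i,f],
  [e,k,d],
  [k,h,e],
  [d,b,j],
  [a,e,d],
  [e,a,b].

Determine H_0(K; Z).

We work with the vertex ordering a < b < c < d < e < f < g < h < i < j < k. The simplices of K, each written with vertices in increasing order, are:

  0-simplices (11): a, b, c, d, e, f, g, h, i, j, k
  1-simplices (24): ab, ad, ae, aj, ak, bd, be, bh, bj, bk, cf, cg, ci, de, dj, dk, eh, ek, fg, fi, gi, hj, hk, jk
  2-simplices (16): abe, abk, ade, adj, ajk, bdj, bdk, beh, bhj, cfg, cfi, cgi, dek, ehk, fgi, hjk

so the chain groups are C_0 ≅ Z^11, C_1 ≅ Z^24, C_2 ≅ Z^16.

Boundary ∂_1: C_1 → C_0 sends each edge [p,q] (with p < q) to q − p.
As a 11×24 matrix over Z this has rank 9, with invariant factors (1,1,1,1,1,1,1,1,1).

The boundary map ∂_2: C_2 → C_1 acts by ∂[p,q,r] = [q,r] − [p,r] + [p,q]. For instance
  ∂ade = de − ae + ad,
  ∂ehk = hk − ek + eh.
The resulting 24×16 matrix has rank 15, and its Smith normal form has invariant factors (1,1,1,1,1,1,1,1,1,1,1,1,1,1,2).

From H_k ≅ ker(∂_k) / im(∂_{k+1}) we obtain:

  H_0: rank C_0 − rank ∂_1 = 11 − 9 = 2, and the invariant factors of ∂_1 are all 1, so H_0 = Z^2.

H_0 = Z^2.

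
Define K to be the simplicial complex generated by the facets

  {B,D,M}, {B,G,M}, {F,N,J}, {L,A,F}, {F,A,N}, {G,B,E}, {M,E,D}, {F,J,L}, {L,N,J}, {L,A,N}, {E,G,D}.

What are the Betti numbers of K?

Take the total order A < B < D < E < F < G < J < L < M < N on the vertex set. Then K (dimension 2) consists of the simplices:

  0-simplices (10): A, B, D, E, F, G, J, L, M, N
  1-simplices (19): AF, AL, AN, BD, BE, BG, BM, DE, DG, DM, EG, EM, FJ, FL, FN, GM, JL, JN, LN
  2-simplices (11): AFL, AFN, ALN, BDM, BEG, BGM, DEG, DEM, FJL, FJN, JLN

so the chain groups are C_0 ≅ Z^10, C_1 ≅ Z^19, C_2 ≅ Z^11.

The boundary map ∂_1: C_1 → C_0 maps an edge to its endpoints' difference, ∂[p,q] = q − p.
This gives a 10×19 integer matrix of rank 8; reducing to Smith normal form yields diagonal entries (1,1,1,1,1,1,1,1).

The boundary map ∂_2: C_2 → C_1 acts by ∂[p,q,r] = [q,r] − [p,r] + [p,q]. For instance
  ∂BGM = GM − BM + BG,
  ∂DEG = EG − DG + DE.
The 19×11 boundary matrix has rank 10 and Smith normal form diag(1,1,1,1,1,1,1,1,1,1).

Computing H_k = (kernel of ∂_k) / (image of ∂_{k+1}):

  H_0: rank C_0 − rank ∂_1 = 10 − 8 = 2, and the invariant factors of ∂_1 are all 1, so H_0 ≅ Z^2.
  H_1: rank ker ∂_1 − rank ∂_2 = (19 − 8) − 10 = 1, and the invariant factors of ∂_2 are all 1, so H_1 ≅ Z.
  H_2: rank ker ∂_2 − rank ∂_3 = (11 − 10) − 0 = 1, and there is no ∂_3, so H_2 ≅ Z.

(K is a triangulation of the disjoint union of the Möbius band and the 2-sphere S^2.)

Hence the Betti numbers are b_0 = 2, b_1 = 1, b_2 = 1.

b_0 = 2, b_1 = 1, b_2 = 1.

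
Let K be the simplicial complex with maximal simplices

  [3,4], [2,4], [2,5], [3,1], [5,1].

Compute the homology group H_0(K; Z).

H_0 = Z.

Order the vertices as 1 < 2 < 3 < 4 < 5. Listing each simplex with vertices in this order, K has dimension 1 with simplices:

  0-simplices (5): [1], [2], [3], [4], [5]
  1-simplices (5): [1,3], [1,5], [2,4], [2,5], [3,4]

so the chain groups are C_0 ≅ Z^5, C_1 ≅ Z^5.

The boundary map ∂_1: C_1 → C_0 maps an edge to its endpoints' difference, ∂[p,q] = q − p.
This gives a 5×5 integer matrix of rank 4; reducing to Smith normal form yields diagonal entries (1,1,1,1).

From H_k ≅ ker(∂_k) / im(∂_{k+1}) we obtain:

  H_0: rank C_0 − rank ∂_1 = 5 − 4 = 1, and the invariant factors of ∂_1 are all 1, so H_0 = Z.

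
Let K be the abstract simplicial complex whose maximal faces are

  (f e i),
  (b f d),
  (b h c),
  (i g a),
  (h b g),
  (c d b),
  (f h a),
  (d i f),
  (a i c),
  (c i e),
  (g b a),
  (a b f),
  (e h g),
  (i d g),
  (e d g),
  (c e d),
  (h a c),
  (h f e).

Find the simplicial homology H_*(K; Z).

H_0 ≅ Z,  H_1 ≅ Z ⊕ Z/2,  H_2 = 0.

We work with the vertex ordering a < b < c < d < e < f < g < h < i. The simplices of K, each written with vertices in increasing order, are:

  0-simplices (9): a, b, c, d, e, f, g, h, i
  1-simplices (27): ab, ac, af, ag, ah, ai, bc, bd, bf, bg, bh, cd, ce, ch, ci, de, df, dg, di, ef, eg, eh, ei, fh, fi, gh, gi
  2-simplices (18): abf, abg, ach, aci, afh, agi, bcd, bch, bdf, bgh, cde, cei, deg, dfi, dgi, efh, efi, egh

Hence C_0 ≅ Z^9, C_1 ≅ Z^27, C_2 ≅ Z^18.

Boundary ∂_1: C_1 → C_0 is given by ∂[p,q] = [q] − [p].
The resulting 9×27 matrix has rank 8, and its Smith normal form has invariant factors (1,1,1,1,1,1,1,1).

The boundary map ∂_2: C_2 → C_1 acts by ∂[p,q,r] = [q,r] − [p,r] + [p,q]. For instance
  ∂abf = bf − af + ab,
  ∂bch = ch − bh + bc.
This gives a 27×18 integer matrix of rank 18; reducing to Smith normal form yields diagonal entries (1,1,1,1,1,1,1,1,1,1,1,1,1,1,1,1,1,2).

From H_k ≅ ker(∂_k) / im(∂_{k+1}) we obtain:

  H_0: rank C_0 − rank ∂_1 = 9 − 8 = 1, and the invariant factors of ∂_1 are all 1, so H_0 ≅ Z.
  H_1: rank ker ∂_1 − rank ∂_2 = (27 − 8) − 18 = 1, and ∂_2 has invariant factor 2 > 1, so H_1 ≅ Z ⊕ Z/2.
  H_2: rank ker ∂_2 − rank ∂_3 = (18 − 18) − 0 = 0, and there is no ∂_3, so H_2 ≅ 0.

As a check, the Euler characteristic is 9 − 27 + 18 = 0, which agrees with 1 − 1 + 0 = 0.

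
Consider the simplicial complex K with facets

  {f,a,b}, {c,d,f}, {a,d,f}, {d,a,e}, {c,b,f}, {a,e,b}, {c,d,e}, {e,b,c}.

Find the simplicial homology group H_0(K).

H_0 = Z.

Order the vertices as a < b < c < d < e < f. Listing each simplex with vertices in this order, K has dimension 2 with simplices:

  0-simplices (6): a, b, c, d, e, f
  1-simplices (12): ab, ad, ae, af, bc, be, bf, cd, ce, cf, de, df
  2-simplices (8): abe, abf, ade, adf, bce, bcf, cde, cdf

giving chain groups C_0 ≅ Z^6, C_1 ≅ Z^12, C_2 ≅ Z^8.

Boundary ∂_1: C_1 → C_0 maps an edge to its endpoints' difference, ∂[p,q] = q − p. For instance
  ∂cf = f − c.
As a 6×12 matrix over Z this has rank 5, with invariant factors (1,1,1,1,1).

∂_2: C_2 → C_1 acts by ∂[p,q,r] = [q,r] − [p,r] + [p,q]. For instance
  ∂abf = bf − af + ab,
  ∂ade = de − ae + ad.
As a 12×8 matrix over Z this has rank 7, with invariant factors (1,1,1,1,1,1,1).

Reading off H_k = ker ∂_k / im ∂_{k+1}:

  H_0: rank C_0 − rank ∂_1 = 6 − 5 = 1, and the invariant factors of ∂_1 are all 1, so H_0 = Z.

(K is a triangulation of the 2-sphere S^2.)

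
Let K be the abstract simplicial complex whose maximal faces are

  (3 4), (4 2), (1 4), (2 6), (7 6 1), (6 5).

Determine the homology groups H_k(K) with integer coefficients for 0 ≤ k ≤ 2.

H_0 = Z,  H_1 = Z,  H_2 = 0.

Fix the vertex order 1 < 2 < 3 < 4 < 5 < 6 < 7 and write every simplex with vertices in increasing order. Then dim K = 2 and the simplices of K are:

  0-simplices (7): [1], [2], [3], [4], [5], [6], [7]
  1-simplices (8): [1,4], [1,6], [1,7], [2,4], [2,6], [3,4], [5,6], [6,7]
  2-simplices (1): [1,6,7]

so the chain groups are C_0 ≅ Z^7, C_1 ≅ Z^8, C_2 ≅ Z^1.

The boundary map ∂_1: C_1 → C_0 is given by ∂[p,q] = [q] − [p].
As a 7×8 matrix over Z this has rank 6, with invariant factors (1,1,1,1,1,1).

∂_2: C_2 → C_1 maps a triangle to the signed sum of its edges. For instance
  ∂[1,6,7] = [6,7] − [1,7] + [1,6].
This gives a 8×1 integer matrix of rank 1; reducing to Smith normal form yields diagonal entries (1).

Now H_k = ker ∂_k / im ∂_{k+1}, so:

  H_0: rank C_0 − rank ∂_1 = 7 − 6 = 1, and the invariant factors of ∂_1 are all 1, so H_0 ≅ Z.
  H_1: rank ker ∂_1 − rank ∂_2 = (8 − 6) − 1 = 1, and the invariant factors of ∂_2 are all 1, so H_1 ≅ Z.
  H_2: rank ker ∂_2 − rank ∂_3 = (1 − 1) − 0 = 0, and there is no ∂_3, so H_2 ≅ 0.

As a check, the Euler characteristic is 7 − 8 + 1 = 0, which agrees with 1 − 1 + 0 = 0.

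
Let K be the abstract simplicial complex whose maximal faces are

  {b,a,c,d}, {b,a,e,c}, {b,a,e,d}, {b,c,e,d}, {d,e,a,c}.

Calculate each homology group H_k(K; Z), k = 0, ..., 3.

H_0 ≅ Z,  H_1 = 0,  H_2 = 0,  H_3 ≅ Z.

Order the vertices as a < b < c < d < e. Listing each simplex with vertices in this order, K has dimension 3 with simplices:

  0-simplices (5): a, b, c, d, e
  1-simplices (10): ab, ac, ad, ae, bc, bd, be, cd, ce, de
  2-simplices (10): abc, abd, abe, acd, ace, ade, bcd, bce, bde, cde
  3-simplices (5): abcd, abce, abde, acde, bcde

Hence C_0 ≅ Z^5, C_1 ≅ Z^10, C_2 ≅ Z^10, C_3 ≅ Z^5.

Boundary ∂_1: C_1 → C_0 maps an edge to its endpoints' difference, ∂[p,q] = q − p. For instance
  ∂ac = c − a.
This gives a 5×10 integer matrix of rank 4; reducing to Smith normal form yields diagonal entries (1,1,1,1).

The boundary map ∂_2: C_2 → C_1 sends each 2-simplex [p,q,r] to [q,r] − [p,r] + [p,q]. For instance
  ∂bde = de − be + bd,
  ∂ade = de − ae + ad.
The 10×10 boundary matrix has rank 6 and Smith normal form diag(1,1,1,1,1,1).

Boundary ∂_3: C_3 → C_2 sends each 3-simplex σ to the alternating sum Σ_i (−1)^i (σ with its i-th vertex removed). For instance
  ∂acde = cde − ade + ace − acd,
  ∂bcde = cde − bde + bce − bcd.
As a 10×5 matrix over Z this has rank 4, with invariant factors (1,1,1,1).

Now H_k = ker ∂_k / im ∂_{k+1}, so:

  H_0: rank C_0 − rank ∂_1 = 5 − 4 = 1, and the invariant factors of ∂_1 are all 1, so H_0 = Z.
  H_1: rank ker ∂_1 − rank ∂_2 = (10 − 4) − 6 = 0, and the invariant factors of ∂_2 are all 1, so H_1 = 0.
  H_2: rank ker ∂_2 − rank ∂_3 = (10 − 6) − 4 = 0, and the invariant factors of ∂_3 are all 1, so H_2 = 0.
  H_3: rank ker ∂_3 − rank ∂_4 = (5 − 4) − 0 = 1, and there is no ∂_4, so H_3 = Z.

As a check, the Euler characteristic is 5 − 10 + 10 − 5 = 0, which agrees with 1 − 0 + 0 − 1 = 0.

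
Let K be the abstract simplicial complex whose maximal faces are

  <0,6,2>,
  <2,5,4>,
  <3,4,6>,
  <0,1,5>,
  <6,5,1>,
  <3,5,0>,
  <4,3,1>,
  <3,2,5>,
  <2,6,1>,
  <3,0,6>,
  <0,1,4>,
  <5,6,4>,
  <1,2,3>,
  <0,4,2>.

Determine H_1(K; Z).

Fix the vertex order 0 < 1 < 2 < 3 < 4 < 5 < 6 and write every simplex with vertices in increasing order. Then dim K = 2 and the simplices of K are:

  0-simplices (7): [0], [1], [2], [3], [4], [5], [6]
  1-simplices (21): [0,1], [0,2], [0,3], [0,4], [0,5], [0,6], [1,2], [1,3], [1,4], [1,5], [1,6], [2,3], [2,4], [2,5], [2,6], [3,4], [3,5], [3,6], [4,5], [4,6], [5,6]
  2-simplices (14): [0,1,4], [0,1,5], [0,2,4], [0,2,6], [0,3,5], [0,3,6], [1,2,3], [1,2,6], [1,3,4], [1,5,6], [2,3,5], [2,4,5], [3,4,6], [4,5,6]

so the chain groups are C_0 ≅ Z^7, C_1 ≅ Z^21, C_2 ≅ Z^14.

Boundary ∂_1: C_1 → C_0 is given by ∂[p,q] = [q] − [p]. For instance
  ∂[4,6] = [6] − [4].
The resulting 7×21 matrix has rank 6, and its Smith normal form has invariant factors (1,1,1,1,1,1).

Boundary ∂_2: C_2 → C_1 sends each 2-simplex [p,q,r] to [q,r] − [p,r] + [p,q]. For instance
  ∂[1,2,6] = [2,6] − [1,6] + [1,2],
  ∂[2,4,5] = [4,5] − [2,5] + [2,4].
The 21×14 boundary matrix has rank 13 and Smith normal form diag(1,1,1,1,1,1,1,1,1,1,1,1,1).

From H_k ≅ ker(∂_k) / im(∂_{k+1}) we obtain:

  H_1: rank ker ∂_1 − rank ∂_2 = (21 − 6) − 13 = 2, and the invariant factors of ∂_2 are all 1, so H_1 ≅ Z^2.

(K is a triangulation of the torus T^2.)

H_1 = Z^2.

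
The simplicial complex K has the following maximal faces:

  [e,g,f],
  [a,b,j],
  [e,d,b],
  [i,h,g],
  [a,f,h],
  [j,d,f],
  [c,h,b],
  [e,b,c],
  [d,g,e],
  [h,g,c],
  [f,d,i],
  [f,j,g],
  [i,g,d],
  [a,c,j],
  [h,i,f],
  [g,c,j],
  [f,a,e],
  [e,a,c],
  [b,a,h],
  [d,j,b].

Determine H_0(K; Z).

Fix the vertex order a < b < c < d < e < f < g < h < i < j and write every simplex with vertices in increasing order. Then dim K = 2 and the simplices of K are:

  0-simplices (10): a, b, c, d, e, f, g, h, i, j
  1-simplices (30): ab, ac, ae, af, ah, aj, bc, bd, be, bh, bj, ce, cg, ch, cj, de, df, dg, di, dj, ef, eg, fg, fh, fi, fj, gh, gi, gj, hi
  2-simplices (20): abh, abj, ace, acj, aef, afh, bce, bch, bde, bdj, cgh, cgj, deg, dfi, dfj, dgi, efg, fgj, fhi, ghi

Hence C_0 ≅ Z^10, C_1 ≅ Z^30, C_2 ≅ Z^20.

Boundary ∂_1: C_1 → C_0 maps an edge to its endpoints' difference, ∂[p,q] = q − p. For instance
  ∂bd = d − b.
As a 10×30 matrix over Z this has rank 9, with invariant factors (1,1,1,1,1,1,1,1,1).

Boundary ∂_2: C_2 → C_1 acts by ∂[p,q,r] = [q,r] − [p,r] + [p,q]. For instance
  ∂cgj = gj − cj + cg,
  ∂bde = de − be + bd.
As a 30×20 matrix over Z this has rank 20, with invariant factors (1,1,1,1,1,1,1,1,1,1,1,1,1,1,1,1,1,1,1,2).

From H_k ≅ ker(∂_k) / im(∂_{k+1}) we obtain:

  H_0: rank C_0 − rank ∂_1 = 10 − 9 = 1, and the invariant factors of ∂_1 are all 1, so H_0 = Z.

H_0 ≅ Z.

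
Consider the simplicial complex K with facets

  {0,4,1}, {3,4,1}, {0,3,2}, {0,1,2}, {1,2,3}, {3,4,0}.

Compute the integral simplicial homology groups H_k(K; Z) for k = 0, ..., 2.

H_0 = Z,  H_1 = 0,  H_2 = Z.

Fix the vertex order 0 < 1 < 2 < 3 < 4 and write every simplex with vertices in increasing order. Then dim K = 2 and the simplices of K are:

  0-simplices (5): [0], [1], [2], [3], [4]
  1-simplices (9): [0,1], [0,2], [0,3], [0,4], [1,2], [1,3], [1,4], [2,3], [3,4]
  2-simplices (6): [0,1,2], [0,1,4], [0,2,3], [0,3,4], [1,2,3], [1,3,4]

Hence C_0 ≅ Z^5, C_1 ≅ Z^9, C_2 ≅ Z^6.

Boundary ∂_1: C_1 → C_0 sends each edge [p,q] (with p < q) to q − p. For instance
  ∂[1,2] = [2] − [1].
The resulting 5×9 matrix has rank 4, and its Smith normal form has invariant factors (1,1,1,1).

Boundary ∂_2: C_2 → C_1 sends each 2-simplex [p,q,r] to [q,r] − [p,r] + [p,q]. For instance
  ∂[0,3,4] = [3,4] − [0,4] + [0,3],
  ∂[0,2,3] = [2,3] − [0,3] + [0,2].
The resulting 9×6 matrix has rank 5, and its Smith normal form has invariant factors (1,1,1,1,1).

Now H_k = ker ∂_k / im ∂_{k+1}, so:

  H_0: rank C_0 − rank ∂_1 = 5 − 4 = 1, and the invariant factors of ∂_1 are all 1, so H_0 = Z.
  H_1: rank ker ∂_1 − rank ∂_2 = (9 − 4) − 5 = 0, and the invariant factors of ∂_2 are all 1, so H_1 = 0.
  H_2: rank ker ∂_2 − rank ∂_3 = (6 − 5) − 0 = 1, and there is no ∂_3, so H_2 = Z.

(K is a triangulation of the 2-sphere S^2.)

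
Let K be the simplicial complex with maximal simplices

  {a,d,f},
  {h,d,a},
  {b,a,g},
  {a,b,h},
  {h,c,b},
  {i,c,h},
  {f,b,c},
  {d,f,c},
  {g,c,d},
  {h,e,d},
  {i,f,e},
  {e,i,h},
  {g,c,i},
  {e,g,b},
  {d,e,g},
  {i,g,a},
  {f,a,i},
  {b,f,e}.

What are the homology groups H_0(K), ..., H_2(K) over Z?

Order the vertices as a < b < c < d < e < f < g < h < i. Listing each simplex with vertices in this order, K has dimension 2 with simplices:

  0-simplices (9): a, b, c, d, e, f, g, h, i
  1-simplices (27): ab, ad, af, ag, ah, ai, bc, be, bf, bg, bh, cd, cf, cg, ch, ci, de, df, dg, dh, ef, eg, eh, ei, fi, gi, hi
  2-simplices (18): abg, abh, adf, adh, afi, agi, bcf, bch, bef, beg, cdf, cdg, cgi, chi, deg, deh, efi, ehi

giving chain groups C_0 ≅ Z^9, C_1 ≅ Z^27, C_2 ≅ Z^18.

The boundary map ∂_1: C_1 → C_0 is given by ∂[p,q] = [q] − [p].
This gives a 9×27 integer matrix of rank 8; reducing to Smith normal form yields diagonal entries (1,1,1,1,1,1,1,1).

The boundary map ∂_2: C_2 → C_1 maps a triangle to the signed sum of its edges. For instance
  ∂afi = fi − ai + af,
  ∂beg = eg − bg + be.
This gives a 27×18 integer matrix of rank 17; reducing to Smith normal form yields diagonal entries (1,1,1,1,1,1,1,1,1,1,1,1,1,1,1,1,1).

Now H_k = ker ∂_k / im ∂_{k+1}, so:

  H_0: rank C_0 − rank ∂_1 = 9 − 8 = 1, and the invariant factors of ∂_1 are all 1, so H_0 ≅ Z.
  H_1: rank ker ∂_1 − rank ∂_2 = (27 − 8) − 17 = 2, and the invariant factors of ∂_2 are all 1, so H_1 ≅ Z^2.
  H_2: rank ker ∂_2 − rank ∂_3 = (18 − 17) − 0 = 1, and there is no ∂_3, so H_2 ≅ Z.

H_0 = Z,  H_1 = Z^2,  H_2 = Z.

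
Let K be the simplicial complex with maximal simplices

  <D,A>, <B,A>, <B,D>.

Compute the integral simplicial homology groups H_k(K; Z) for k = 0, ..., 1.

H_0 ≅ Z,  H_1 ≅ Z.

Order the vertices as A < B < D. Listing each simplex with vertices in this order, K has dimension 1 with simplices:

  0-simplices (3): A, B, D
  1-simplices (3): AB, AD, BD

Hence C_0 ≅ Z^3, C_1 ≅ Z^3.

∂_1: C_1 → C_0 sends each edge [p,q] (with p < q) to q − p. For instance
  ∂AD = D − A.
This gives a 3×3 integer matrix of rank 2; reducing to Smith normal form yields diagonal entries (1,1).

Computing H_k = (kernel of ∂_k) / (image of ∂_{k+1}):

  H_0: rank C_0 − rank ∂_1 = 3 − 2 = 1, and the invariant factors of ∂_1 are all 1, so H_0 = Z.
  H_1: rank ker ∂_1 − rank ∂_2 = (3 − 2) − 0 = 1, and there is no ∂_2, so H_1 = Z.

As a check, the Euler characteristic is 3 − 3 = 0, which agrees with 1 − 1 = 0.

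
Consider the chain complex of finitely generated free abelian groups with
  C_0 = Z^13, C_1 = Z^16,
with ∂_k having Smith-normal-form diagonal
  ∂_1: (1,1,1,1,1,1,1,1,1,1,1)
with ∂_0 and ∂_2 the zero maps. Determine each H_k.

H_0 = Z^2,  H_1 = Z^5.

H_0: b_0 = 13 − 0 − 11 = 2; torsion from ∂_1 factors > 1: none. So H_0 = Z^2.
H_1: b_1 = 16 − 11 − 0 = 5; torsion from ∂_2 factors > 1: none. So H_1 = Z^5.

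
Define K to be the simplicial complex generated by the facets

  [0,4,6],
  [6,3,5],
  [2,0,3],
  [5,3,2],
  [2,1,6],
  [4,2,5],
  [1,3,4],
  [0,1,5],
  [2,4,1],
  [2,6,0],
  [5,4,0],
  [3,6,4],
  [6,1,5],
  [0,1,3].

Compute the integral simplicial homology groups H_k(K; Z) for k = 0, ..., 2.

Take the total order 0 < 1 < 2 < 3 < 4 < 5 < 6 on the vertex set. Then K (dimension 2) consists of the simplices:

  0-simplices (7): [0], [1], [2], [3], [4], [5], [6]
  1-simplices (21): [0,1], [0,2], [0,3], [0,4], [0,5], [0,6], [1,2], [1,3], [1,4], [1,5], [1,6], [2,3], [2,4], [2,5], [2,6], [3,4], [3,5], [3,6], [4,5], [4,6], [5,6]
  2-simplices (14): [0,1,3], [0,1,5], [0,2,3], [0,2,6], [0,4,5], [0,4,6], [1,2,4], [1,2,6], [1,3,4], [1,5,6], [2,3,5], [2,4,5], [3,4,6], [3,5,6]

Hence C_0 ≅ Z^7, C_1 ≅ Z^21, C_2 ≅ Z^14.

∂_1: C_1 → C_0 sends each edge [p,q] (with p < q) to q − p.
The 7×21 boundary matrix has rank 6 and Smith normal form diag(1,1,1,1,1,1).

The boundary map ∂_2: C_2 → C_1 sends each 2-simplex [p,q,r] to [q,r] − [p,r] + [p,q]. For instance
  ∂[1,2,4] = [2,4] − [1,4] + [1,2],
  ∂[2,4,5] = [4,5] − [2,5] + [2,4].
As a 21×14 matrix over Z this has rank 13, with invariant factors (1,1,1,1,1,1,1,1,1,1,1,1,1).

Now H_k = ker ∂_k / im ∂_{k+1}, so:

  H_0: rank C_0 − rank ∂_1 = 7 − 6 = 1, and the invariant factors of ∂_1 are all 1, so H_0 ≅ Z.
  H_1: rank ker ∂_1 − rank ∂_2 = (21 − 6) − 13 = 2, and the invariant factors of ∂_2 are all 1, so H_1 ≅ Z^2.
  H_2: rank ker ∂_2 − rank ∂_3 = (14 − 13) − 0 = 1, and there is no ∂_3, so H_2 ≅ Z.

As a check, the Euler characteristic is 7 − 21 + 14 = 0, which agrees with 1 − 2 + 1 = 0.

H_0 = Z,  H_1 = Z^2,  H_2 = Z.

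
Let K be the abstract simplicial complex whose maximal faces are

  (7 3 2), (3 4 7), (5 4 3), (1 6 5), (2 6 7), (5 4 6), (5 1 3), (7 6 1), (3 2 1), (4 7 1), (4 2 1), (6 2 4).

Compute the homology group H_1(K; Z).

H_1 ≅ Z_2.

Fix the vertex order 1 < 2 < 3 < 4 < 5 < 6 < 7 and write every simplex with vertices in increasing order. Then dim K = 2 and the simplices of K are:

  0-simplices (7): [1], [2], [3], [4], [5], [6], [7]
  1-simplices (18): [1,2], [1,3], [1,4], [1,5], [1,6], [1,7], [2,3], [2,4], [2,6], [2,7], [3,4], [3,5], [3,7], [4,5], [4,6], [4,7], [5,6], [6,7]
  2-simplices (12): [1,2,3], [1,2,4], [1,3,5], [1,4,7], [1,5,6], [1,6,7], [2,3,7], [2,4,6], [2,6,7], [3,4,5], [3,4,7], [4,5,6]

so the chain groups are C_0 ≅ Z^7, C_1 ≅ Z^18, C_2 ≅ Z^12.

Boundary ∂_1: C_1 → C_0 is given by ∂[p,q] = [q] − [p].
This gives a 7×18 integer matrix of rank 6; reducing to Smith normal form yields diagonal entries (1,1,1,1,1,1).

Boundary ∂_2: C_2 → C_1 sends each 2-simplex [p,q,r] to [q,r] − [p,r] + [p,q]. For instance
  ∂[1,2,4] = [2,4] − [1,4] + [1,2],
  ∂[1,4,7] = [4,7] − [1,7] + [1,4].
The 18×12 boundary matrix has rank 12 and Smith normal form diag(1,1,1,1,1,1,1,1,1,1,1,2).

From H_k ≅ ker(∂_k) / im(∂_{k+1}) we obtain:

  H_1: rank ker ∂_1 − rank ∂_2 = (18 − 6) − 12 = 0, and ∂_2 has invariant factor 2 > 1, so H_1 ≅ Z_2.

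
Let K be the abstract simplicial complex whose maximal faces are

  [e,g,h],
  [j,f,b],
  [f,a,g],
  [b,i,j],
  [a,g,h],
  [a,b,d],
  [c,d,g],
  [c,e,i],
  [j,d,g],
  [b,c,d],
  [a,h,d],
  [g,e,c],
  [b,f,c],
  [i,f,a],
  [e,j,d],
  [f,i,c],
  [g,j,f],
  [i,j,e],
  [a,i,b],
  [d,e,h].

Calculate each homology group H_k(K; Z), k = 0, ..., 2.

Order the vertices as a < b < c < d < e < f < g < h < i < j. Listing each simplex with vertices in this order, K has dimension 2 with simplices:

  0-simplices (10): a, b, c, d, e, f, g, h, i, j
  1-simplices (30): ab, ad, af, ag, ah, ai, bc, bd, bf, bi, bj, cd, ce, cf, cg, ci, de, dg, dh, dj, eg, eh, ei, ej, fg, fi, fj, gh, gj, ij
  2-simplices (20): abd, abi, adh, afg, afi, agh, bcd, bcf, bfj, bij, cdg, ceg, cei, cfi, deh, dej, dgj, egh, eij, fgj

giving chain groups C_0 ≅ Z^10, C_1 ≅ Z^30, C_2 ≅ Z^20.

Boundary ∂_1: C_1 → C_0 maps an edge to its endpoints' difference, ∂[p,q] = q − p. For instance
  ∂cg = g − c.
The 10×30 boundary matrix has rank 9 and Smith normal form diag(1,1,1,1,1,1,1,1,1).

Boundary ∂_2: C_2 → C_1 acts by ∂[p,q,r] = [q,r] − [p,r] + [p,q]. For instance
  ∂abi = bi − ai + ab,
  ∂bcd = cd − bd + bc.
This gives a 30×20 integer matrix of rank 20; reducing to Smith normal form yields diagonal entries (1,1,1,1,1,1,1,1,1,1,1,1,1,1,1,1,1,1,1,2).

Reading off H_k = ker ∂_k / im ∂_{k+1}:

  H_0: rank C_0 − rank ∂_1 = 10 − 9 = 1, and the invariant factors of ∂_1 are all 1, so H_0 ≅ Z.
  H_1: rank ker ∂_1 − rank ∂_2 = (30 − 9) − 20 = 1, and ∂_2 has invariant factor 2 > 1, so H_1 ≅ Z ⊕ Z/2Z.
  H_2: rank ker ∂_2 − rank ∂_3 = (20 − 20) − 0 = 0, and there is no ∂_3, so H_2 ≅ 0.

As a check, the Euler characteristic is 10 − 30 + 20 = 0, which agrees with 1 − 1 + 0 = 0.
(K is a triangulation of the Klein bottle.)

H_0 = Z,  H_1 = Z ⊕ Z/2Z,  H_2 = 0.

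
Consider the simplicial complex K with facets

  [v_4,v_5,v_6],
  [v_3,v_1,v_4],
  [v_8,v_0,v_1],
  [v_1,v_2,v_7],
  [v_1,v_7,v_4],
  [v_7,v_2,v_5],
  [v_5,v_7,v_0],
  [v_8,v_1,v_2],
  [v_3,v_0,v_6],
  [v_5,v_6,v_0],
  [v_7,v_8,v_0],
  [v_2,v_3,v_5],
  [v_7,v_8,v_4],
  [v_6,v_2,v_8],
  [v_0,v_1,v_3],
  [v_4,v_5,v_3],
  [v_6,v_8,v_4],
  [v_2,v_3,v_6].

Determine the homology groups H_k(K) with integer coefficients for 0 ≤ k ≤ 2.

We work with the vertex ordering v_0 < v_1 < v_2 < v_3 < v_4 < v_5 < v_6 < v_7 < v_8. The simplices of K, each written with vertices in increasing order, are:

  0-simplices (9): [v_0], [v_1], [v_2], [v_3], [v_4], [v_5], [v_6], [v_7], [v_8]
  1-simplices (27): (27 of them)
  2-simplices (18): (18 of them)

Hence C_0 ≅ Z^9, C_1 ≅ Z^27, C_2 ≅ Z^18.

∂_1: C_1 → C_0 sends each edge [p,q] (with p < q) to q − p.
As a 9×27 matrix over Z this has rank 8, with invariant factors (1,1,1,1,1,1,1,1).

Boundary ∂_2: C_2 → C_1 sends each 2-simplex [p,q,r] to [q,r] − [p,r] + [p,q]. For instance
  ∂[v_1,v_4,v_7] = [v_4,v_7] − [v_1,v_7] + [v_1,v_4],
  ∂[v_4,v_5,v_6] = [v_5,v_6] − [v_4,v_6] + [v_4,v_5].
As a 27×18 matrix over Z this has rank 18, with invariant factors (1,1,1,1,1,1,1,1,1,1,1,1,1,1,1,1,1,2).

From H_k ≅ ker(∂_k) / im(∂_{k+1}) we obtain:

  H_0: rank C_0 − rank ∂_1 = 9 − 8 = 1, and the invariant factors of ∂_1 are all 1, so H_0 ≅ Z.
  H_1: rank ker ∂_1 − rank ∂_2 = (27 − 8) − 18 = 1, and ∂_2 has invariant factor 2 > 1, so H_1 ≅ Z ⊕ Z/2Z.
  H_2: rank ker ∂_2 − rank ∂_3 = (18 − 18) − 0 = 0, and there is no ∂_3, so H_2 ≅ 0.

As a check, the Euler characteristic is 9 − 27 + 18 = 0, which agrees with 1 − 1 + 0 = 0.

H_0 ≅ Z,  H_1 ≅ Z ⊕ Z/2Z,  H_2 = 0.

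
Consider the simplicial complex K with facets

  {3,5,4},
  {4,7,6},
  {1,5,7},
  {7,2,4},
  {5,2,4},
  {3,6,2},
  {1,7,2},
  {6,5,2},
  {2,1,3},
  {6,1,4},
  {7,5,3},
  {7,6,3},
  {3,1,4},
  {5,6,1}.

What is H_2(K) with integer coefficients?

H_2 = Z.

Order the vertices as 1 < 2 < 3 < 4 < 5 < 6 < 7. Listing each simplex with vertices in this order, K has dimension 2 with simplices:

  0-simplices (7): [1], [2], [3], [4], [5], [6], [7]
  1-simplices (21): [1,2], [1,3], [1,4], [1,5], [1,6], [1,7], [2,3], [2,4], [2,5], [2,6], [2,7], [3,4], [3,5], [3,6], [3,7], [4,5], [4,6], [4,7], [5,6], [5,7], [6,7]
  2-simplices (14): [1,2,3], [1,2,7], [1,3,4], [1,4,6], [1,5,6], [1,5,7], [2,3,6], [2,4,5], [2,4,7], [2,5,6], [3,4,5], [3,5,7], [3,6,7], [4,6,7]

giving chain groups C_0 ≅ Z^7, C_1 ≅ Z^21, C_2 ≅ Z^14.

Boundary ∂_1: C_1 → C_0 sends each edge [p,q] (with p < q) to q − p. For instance
  ∂[4,7] = [7] − [4].
The resulting 7×21 matrix has rank 6, and its Smith normal form has invariant factors (1,1,1,1,1,1).

Boundary ∂_2: C_2 → C_1 maps a triangle to the signed sum of its edges. For instance
  ∂[1,5,7] = [5,7] − [1,7] + [1,5],
  ∂[3,6,7] = [6,7] − [3,7] + [3,6].
This gives a 21×14 integer matrix of rank 13; reducing to Smith normal form yields diagonal entries (1,1,1,1,1,1,1,1,1,1,1,1,1).

Reading off H_k = ker ∂_k / im ∂_{k+1}:

  H_2: rank ker ∂_2 − rank ∂_3 = (14 − 13) − 0 = 1, and there is no ∂_3, so H_2 = Z.

(K is a triangulation of the torus T^2.)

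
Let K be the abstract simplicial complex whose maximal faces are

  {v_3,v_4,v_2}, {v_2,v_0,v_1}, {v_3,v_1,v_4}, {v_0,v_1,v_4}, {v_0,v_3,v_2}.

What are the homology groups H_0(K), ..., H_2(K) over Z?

H_0 = Z,  H_1 = Z,  H_2 = 0.

Order the vertices as v_0 < v_1 < v_2 < v_3 < v_4. Listing each simplex with vertices in this order, K has dimension 2 with simplices:

  0-simplices (5): [v_0], [v_1], [v_2], [v_3], [v_4]
  1-simplices (10): [v_0,v_1], [v_0,v_2], [v_0,v_3], [v_0,v_4], [v_1,v_2], [v_1,v_3], [v_1,v_4], [v_2,v_3], [v_2,v_4], [v_3,v_4]
  2-simplices (5): [v_0,v_1,v_2], [v_0,v_1,v_4], [v_0,v_2,v_3], [v_1,v_3,v_4], [v_2,v_3,v_4]

Hence C_0 ≅ Z^5, C_1 ≅ Z^10, C_2 ≅ Z^5.

The boundary map ∂_1: C_1 → C_0 maps an edge to its endpoints' difference, ∂[p,q] = q − p. For instance
  ∂[v_1,v_3] = [v_3] − [v_1].
This gives a 5×10 integer matrix of rank 4; reducing to Smith normal form yields diagonal entries (1,1,1,1).

Boundary ∂_2: C_2 → C_1 sends each 2-simplex [p,q,r] to [q,r] − [p,r] + [p,q]. For instance
  ∂[v_0,v_1,v_4] = [v_1,v_4] − [v_0,v_4] + [v_0,v_1],
  ∂[v_2,v_3,v_4] = [v_3,v_4] − [v_2,v_4] + [v_2,v_3].
As a 10×5 matrix over Z this has rank 5, with invariant factors (1,1,1,1,1).

Now H_k = ker ∂_k / im ∂_{k+1}, so:

  H_0: rank C_0 − rank ∂_1 = 5 − 4 = 1, and the invariant factors of ∂_1 are all 1, so H_0 ≅ Z.
  H_1: rank ker ∂_1 − rank ∂_2 = (10 − 4) − 5 = 1, and the invariant factors of ∂_2 are all 1, so H_1 ≅ Z.
  H_2: rank ker ∂_2 − rank ∂_3 = (5 − 5) − 0 = 0, and there is no ∂_3, so H_2 ≅ 0.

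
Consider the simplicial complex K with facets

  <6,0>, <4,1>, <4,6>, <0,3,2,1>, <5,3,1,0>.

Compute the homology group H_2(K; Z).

H_2 ≅ 0.

Order the vertices as 0 < 1 < 2 < 3 < 4 < 5 < 6. Listing each simplex with vertices in this order, K has dimension 3 with simplices:

  0-simplices (7): [0], [1], [2], [3], [4], [5], [6]
  1-simplices (12): [0,1], [0,2], [0,3], [0,5], [0,6], [1,2], [1,3], [1,4], [1,5], [2,3], [3,5], [4,6]
  2-simplices (7): [0,1,2], [0,1,3], [0,1,5], [0,2,3], [0,3,5], [1,2,3], [1,3,5]
  3-simplices (2): [0,1,2,3], [0,1,3,5]

so the chain groups are C_0 ≅ Z^7, C_1 ≅ Z^12, C_2 ≅ Z^7, C_3 ≅ Z^2.

∂_1: C_1 → C_0 sends each edge [p,q] (with p < q) to q − p. For instance
  ∂[0,1] = [1] − [0].
The 7×12 boundary matrix has rank 6 and Smith normal form diag(1,1,1,1,1,1).

∂_2: C_2 → C_1 maps a triangle to the signed sum of its edges. For instance
  ∂[1,3,5] = [3,5] − [1,5] + [1,3],
  ∂[0,1,2] = [1,2] − [0,2] + [0,1].
This gives a 12×7 integer matrix of rank 5; reducing to Smith normal form yields diagonal entries (1,1,1,1,1).

∂_3: C_3 → C_2 sends each 3-simplex σ to the alternating sum Σ_i (−1)^i (σ with its i-th vertex removed). For instance
  ∂[0,1,3,5] = [1,3,5] − [0,3,5] + [0,1,5] − [0,1,3],
  ∂[0,1,2,3] = [1,2,3] − [0,2,3] + [0,1,3] − [0,1,2].
As a 7×2 matrix over Z this has rank 2, with invariant factors (1,1).

From H_k ≅ ker(∂_k) / im(∂_{k+1}) we obtain:

  H_2: rank ker ∂_2 − rank ∂_3 = (7 − 5) − 2 = 0, and the invariant factors of ∂_3 are all 1, so H_2 = 0.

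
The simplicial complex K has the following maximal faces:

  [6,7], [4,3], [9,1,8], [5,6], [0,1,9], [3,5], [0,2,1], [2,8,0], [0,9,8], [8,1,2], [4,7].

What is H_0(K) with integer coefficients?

Fix the vertex order 0 < 1 < 2 < 3 < 4 < 5 < 6 < 7 < 8 < 9 and write every simplex with vertices in increasing order. Then dim K = 2 and the simplices of K are:

  0-simplices (10): [0], [1], [2], [3], [4], [5], [6], [7], [8], [9]
  1-simplices (14): [0,1], [0,2], [0,8], [0,9], [1,2], [1,8], [1,9], [2,8], [3,4], [3,5], [4,7], [5,6], [6,7], [8,9]
  2-simplices (6): [0,1,2], [0,1,9], [0,2,8], [0,8,9], [1,2,8], [1,8,9]

so the chain groups are C_0 ≅ Z^10, C_1 ≅ Z^14, C_2 ≅ Z^6.

∂_1: C_1 → C_0 is given by ∂[p,q] = [q] − [p].
As a 10×14 matrix over Z this has rank 8, with invariant factors (1,1,1,1,1,1,1,1).

The boundary map ∂_2: C_2 → C_1 acts by ∂[p,q,r] = [q,r] − [p,r] + [p,q]. For instance
  ∂[0,1,2] = [1,2] − [0,2] + [0,1],
  ∂[0,1,9] = [1,9] − [0,9] + [0,1].
The 14×6 boundary matrix has rank 5 and Smith normal form diag(1,1,1,1,1).

Now H_k = ker ∂_k / im ∂_{k+1}, so:

  H_0: rank C_0 − rank ∂_1 = 10 − 8 = 2, and the invariant factors of ∂_1 are all 1, so H_0 = Z^2.

H_0 = Z^2.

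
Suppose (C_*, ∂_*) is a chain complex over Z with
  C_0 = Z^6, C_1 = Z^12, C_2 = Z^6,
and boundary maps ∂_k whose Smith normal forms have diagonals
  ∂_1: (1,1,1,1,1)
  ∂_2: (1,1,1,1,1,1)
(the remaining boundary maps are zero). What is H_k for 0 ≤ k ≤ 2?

H_0 = Z,  H_1 = Z,  H_2 = 0.

H_0: b_0 = 6 − 0 − 5 = 1; torsion from ∂_1 factors > 1: none. So H_0 = Z.
H_1: b_1 = 12 − 5 − 6 = 1; torsion from ∂_2 factors > 1: none. So H_1 = Z.
H_2: b_2 = 6 − 6 − 0 = 0; torsion from ∂_3 factors > 1: none. So H_2 = 0.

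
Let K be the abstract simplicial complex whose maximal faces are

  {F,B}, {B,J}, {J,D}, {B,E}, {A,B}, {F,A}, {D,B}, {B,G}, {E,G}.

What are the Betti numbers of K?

We work with the vertex ordering A < B < D < E < F < G < J. The simplices of K, each written with vertices in increasing order, are:

  0-simplices (7): A, B, D, E, F, G, J
  1-simplices (9): AB, AF, BD, BE, BF, BG, BJ, DJ, EG

giving chain groups C_0 ≅ Z^7, C_1 ≅ Z^9.

∂_1: C_1 → C_0 sends each edge [p,q] (with p < q) to q − p. For instance
  ∂AB = B − A.
The 7×9 boundary matrix has rank 6 and Smith normal form diag(1,1,1,1,1,1).

Reading off H_k = ker ∂_k / im ∂_{k+1}:

  H_0: rank C_0 − rank ∂_1 = 7 − 6 = 1, and the invariant factors of ∂_1 are all 1, so H_0 ≅ Z.
  H_1: rank ker ∂_1 − rank ∂_2 = (9 − 6) − 0 = 3, and there is no ∂_2, so H_1 ≅ Z^3.

As a check, the Euler characteristic is 7 − 9 = -2, which agrees with 1 − 3 = -2.

Hence the Betti numbers are b_0 = 1, b_1 = 3.

b_0 = 1, b_1 = 3.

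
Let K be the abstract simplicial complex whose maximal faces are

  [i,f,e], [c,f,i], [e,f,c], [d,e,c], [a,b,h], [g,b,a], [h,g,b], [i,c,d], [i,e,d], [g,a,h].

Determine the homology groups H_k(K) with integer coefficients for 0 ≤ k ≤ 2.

We work with the vertex ordering a < b < c < d < e < f < g < h < i. The simplices of K, each written with vertices in increasing order, are:

  0-simplices (9): a, b, c, d, e, f, g, h, i
  1-simplices (15): ab, ag, ah, bg, bh, cd, ce, cf, ci, de, di, ef, ei, fi, gh
  2-simplices (10): abg, abh, agh, bgh, cde, cdi, cef, cfi, dei, efi

so the chain groups are C_0 ≅ Z^9, C_1 ≅ Z^15, C_2 ≅ Z^10.

∂_1: C_1 → C_0 is given by ∂[p,q] = [q] − [p]. For instance
  ∂bh = h − b.
The 9×15 boundary matrix has rank 7 and Smith normal form diag(1,1,1,1,1,1,1).

∂_2: C_2 → C_1 sends each 2-simplex [p,q,r] to [q,r] − [p,r] + [p,q]. For instance
  ∂cde = de − ce + cd,
  ∂abh = bh − ah + ab.
This gives a 15×10 integer matrix of rank 8; reducing to Smith normal form yields diagonal entries (1,1,1,1,1,1,1,1).

Now H_k = ker ∂_k / im ∂_{k+1}, so:

  H_0: rank C_0 − rank ∂_1 = 9 − 7 = 2, and the invariant factors of ∂_1 are all 1, so H_0 = Z^2.
  H_1: rank ker ∂_1 − rank ∂_2 = (15 − 7) − 8 = 0, and the invariant factors of ∂_2 are all 1, so H_1 = 0.
  H_2: rank ker ∂_2 − rank ∂_3 = (10 − 8) − 0 = 2, and there is no ∂_3, so H_2 = Z^2.

H_0 ≅ Z^2,  H_1 = 0,  H_2 ≅ Z^2.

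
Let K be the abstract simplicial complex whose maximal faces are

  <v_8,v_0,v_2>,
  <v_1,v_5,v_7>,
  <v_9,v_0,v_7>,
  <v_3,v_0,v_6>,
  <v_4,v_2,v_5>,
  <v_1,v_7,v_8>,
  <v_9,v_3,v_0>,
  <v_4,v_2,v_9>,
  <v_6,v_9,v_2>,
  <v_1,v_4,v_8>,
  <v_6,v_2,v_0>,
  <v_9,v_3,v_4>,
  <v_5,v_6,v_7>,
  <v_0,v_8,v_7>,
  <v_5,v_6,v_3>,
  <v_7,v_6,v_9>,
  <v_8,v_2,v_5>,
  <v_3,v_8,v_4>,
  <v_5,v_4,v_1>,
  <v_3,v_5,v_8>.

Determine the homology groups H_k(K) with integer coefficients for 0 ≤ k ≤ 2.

Order the vertices as v_0 < v_1 < v_2 < v_3 < v_4 < v_5 < v_6 < v_7 < v_8 < v_9. Listing each simplex with vertices in this order, K has dimension 2 with simplices:

  0-simplices (10): [v_0], [v_1], [v_2], [v_3], [v_4], [v_5], [v_6], [v_7], [v_8], [v_9]
  1-simplices (30): (30 of them)
  2-simplices (20): (20 of them)

Hence C_0 ≅ Z^10, C_1 ≅ Z^30, C_2 ≅ Z^20.

∂_1: C_1 → C_0 maps an edge to its endpoints' difference, ∂[p,q] = q − p. For instance
  ∂[v_4,v_5] = [v_5] − [v_4].
The resulting 10×30 matrix has rank 9, and its Smith normal form has invariant factors (1,1,1,1,1,1,1,1,1).

The boundary map ∂_2: C_2 → C_1 maps a triangle to the signed sum of its edges. For instance
  ∂[v_2,v_5,v_8] = [v_5,v_8] − [v_2,v_8] + [v_2,v_5],
  ∂[v_3,v_4,v_8] = [v_4,v_8] − [v_3,v_8] + [v_3,v_4].
This gives a 30×20 integer matrix of rank 20; reducing to Smith normal form yields diagonal entries (1,1,1,1,1,1,1,1,1,1,1,1,1,1,1,1,1,1,1,2).

Computing H_k = (kernel of ∂_k) / (image of ∂_{k+1}):

  H_0: rank C_0 − rank ∂_1 = 10 − 9 = 1, and the invariant factors of ∂_1 are all 1, so H_0 ≅ Z.
  H_1: rank ker ∂_1 − rank ∂_2 = (30 − 9) − 20 = 1, and ∂_2 has invariant factor 2 > 1, so H_1 ≅ Z ⊕ Z/2Z.
  H_2: rank ker ∂_2 − rank ∂_3 = (20 − 20) − 0 = 0, and there is no ∂_3, so H_2 ≅ 0.

H_0 ≅ Z,  H_1 ≅ Z ⊕ Z/2Z,  H_2 = 0.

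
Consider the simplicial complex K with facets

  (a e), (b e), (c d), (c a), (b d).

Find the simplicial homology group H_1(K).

H_1 = Z.

Take the total order a < b < c < d < e on the vertex set. Then K (dimension 1) consists of the simplices:

  0-simplices (5): a, b, c, d, e
  1-simplices (5): ac, ae, bd, be, cd

Hence C_0 ≅ Z^5, C_1 ≅ Z^5.

Boundary ∂_1: C_1 → C_0 maps an edge to its endpoints' difference, ∂[p,q] = q − p. For instance
  ∂bd = d − b.
The 5×5 boundary matrix has rank 4 and Smith normal form diag(1,1,1,1).

Reading off H_k = ker ∂_k / im ∂_{k+1}:

  H_1: rank ker ∂_1 − rank ∂_2 = (5 − 4) − 0 = 1, and there is no ∂_2, so H_1 = Z.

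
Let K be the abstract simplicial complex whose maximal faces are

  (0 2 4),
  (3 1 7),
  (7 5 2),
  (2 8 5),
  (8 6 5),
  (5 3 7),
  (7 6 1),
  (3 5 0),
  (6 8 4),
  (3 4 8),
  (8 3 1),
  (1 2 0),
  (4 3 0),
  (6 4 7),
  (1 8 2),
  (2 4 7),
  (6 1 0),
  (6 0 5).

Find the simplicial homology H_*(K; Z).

Take the total order 0 < 1 < 2 < 3 < 4 < 5 < 6 < 7 < 8 on the vertex set. Then K (dimension 2) consists of the simplices:

  0-simplices (9): [0], [1], [2], [3], [4], [5], [6], [7], [8]
  1-simplices (27): (27 of them)
  2-simplices (18): [0,1,2], [0,1,6], [0,2,4], [0,3,4], [0,3,5], [0,5,6], [1,2,8], [1,3,7], [1,3,8], [1,6,7], [2,4,7], [2,5,7], [2,5,8], [3,4,8], [3,5,7], [4,6,7], [4,6,8], [5,6,8]

giving chain groups C_0 ≅ Z^9, C_1 ≅ Z^27, C_2 ≅ Z^18.

∂_1: C_1 → C_0 maps an edge to its endpoints' difference, ∂[p,q] = q − p. For instance
  ∂[6,7] = [7] − [6].
This gives a 9×27 integer matrix of rank 8; reducing to Smith normal form yields diagonal entries (1,1,1,1,1,1,1,1).

∂_2: C_2 → C_1 maps a triangle to the signed sum of its edges. For instance
  ∂[5,6,8] = [6,8] − [5,8] + [5,6],
  ∂[4,6,8] = [6,8] − [4,8] + [4,6].
The 27×18 boundary matrix has rank 17 and Smith normal form diag(1,1,1,1,1,1,1,1,1,1,1,1,1,1,1,1,1).

Now H_k = ker ∂_k / im ∂_{k+1}, so:

  H_0: rank C_0 − rank ∂_1 = 9 − 8 = 1, and the invariant factors of ∂_1 are all 1, so H_0 ≅ Z.
  H_1: rank ker ∂_1 − rank ∂_2 = (27 − 8) − 17 = 2, and the invariant factors of ∂_2 are all 1, so H_1 ≅ Z^2.
  H_2: rank ker ∂_2 − rank ∂_3 = (18 − 17) − 0 = 1, and there is no ∂_3, so H_2 ≅ Z.

As a check, the Euler characteristic is 9 − 27 + 18 = 0, which agrees with 1 − 2 + 1 = 0.
(K is a triangulation of the torus T^2.)

H_0 = Z,  H_1 = Z^2,  H_2 = Z.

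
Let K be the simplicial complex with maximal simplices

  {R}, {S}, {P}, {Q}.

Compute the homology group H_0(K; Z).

K has 4 vertices.
rank ∂_0 = 0, rank ∂_1 = 0 ⇒ b_0 = 4 − 0 − 0 = 4. So H_0 = Z^4.

H_0 ≅ Z^4.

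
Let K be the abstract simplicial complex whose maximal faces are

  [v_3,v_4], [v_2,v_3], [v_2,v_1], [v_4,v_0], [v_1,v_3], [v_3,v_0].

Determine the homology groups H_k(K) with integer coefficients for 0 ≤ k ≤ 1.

Order the vertices as v_0 < v_1 < v_2 < v_3 < v_4. Listing each simplex with vertices in this order, K has dimension 1 with simplices:

  0-simplices (5): [v_0], [v_1], [v_2], [v_3], [v_4]
  1-simplices (6): [v_0,v_3], [v_0,v_4], [v_1,v_2], [v_1,v_3], [v_2,v_3], [v_3,v_4]

so the chain groups are C_0 ≅ Z^5, C_1 ≅ Z^6.

∂_1: C_1 → C_0 maps an edge to its endpoints' difference, ∂[p,q] = q − p. For instance
  ∂[v_3,v_4] = [v_4] − [v_3].
This gives a 5×6 integer matrix of rank 4; reducing to Smith normal form yields diagonal entries (1,1,1,1).

Computing H_k = (kernel of ∂_k) / (image of ∂_{k+1}):

  H_0: rank C_0 − rank ∂_1 = 5 − 4 = 1, and the invariant factors of ∂_1 are all 1, so H_0 ≅ Z.
  H_1: rank ker ∂_1 − rank ∂_2 = (6 − 4) − 0 = 2, and there is no ∂_2, so H_1 ≅ Z^2.

H_0 = Z,  H_1 = Z^2.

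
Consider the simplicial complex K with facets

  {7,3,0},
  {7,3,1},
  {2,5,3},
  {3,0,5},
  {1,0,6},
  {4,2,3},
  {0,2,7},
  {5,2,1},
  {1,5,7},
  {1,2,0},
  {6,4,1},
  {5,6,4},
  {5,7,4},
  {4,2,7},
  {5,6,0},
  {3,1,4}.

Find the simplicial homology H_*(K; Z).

Order the vertices as 0 < 1 < 2 < 3 < 4 < 5 < 6 < 7. Listing each simplex with vertices in this order, K has dimension 2 with simplices:

  0-simplices (8): [0], [1], [2], [3], [4], [5], [6], [7]
  1-simplices (24): (24 of them)
  2-simplices (16): [0,1,2], [0,1,6], [0,2,7], [0,3,5], [0,3,7], [0,5,6], [1,2,5], [1,3,4], [1,3,7], [1,4,6], [1,5,7], [2,3,4], [2,3,5], [2,4,7], [4,5,6], [4,5,7]

so the chain groups are C_0 ≅ Z^8, C_1 ≅ Z^24, C_2 ≅ Z^16.

The boundary map ∂_1: C_1 → C_0 sends each edge [p,q] (with p < q) to q − p. For instance
  ∂[4,6] = [6] − [4].
The resulting 8×24 matrix has rank 7, and its Smith normal form has invariant factors (1,1,1,1,1,1,1).

∂_2: C_2 → C_1 sends each 2-simplex [p,q,r] to [q,r] − [p,r] + [p,q]. For instance
  ∂[1,3,7] = [3,7] − [1,7] + [1,3],
  ∂[0,5,6] = [5,6] − [0,6] + [0,5].
As a 24×16 matrix over Z this has rank 15, with invariant factors (1,1,1,1,1,1,1,1,1,1,1,1,1,1,1).

From H_k ≅ ker(∂_k) / im(∂_{k+1}) we obtain:

  H_0: rank C_0 − rank ∂_1 = 8 − 7 = 1, and the invariant factors of ∂_1 are all 1, so H_0 ≅ Z.
  H_1: rank ker ∂_1 − rank ∂_2 = (24 − 7) − 15 = 2, and the invariant factors of ∂_2 are all 1, so H_1 ≅ Z^2.
  H_2: rank ker ∂_2 − rank ∂_3 = (16 − 15) − 0 = 1, and there is no ∂_3, so H_2 ≅ Z.

H_0 ≅ Z,  H_1 ≅ Z^2,  H_2 ≅ Z.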